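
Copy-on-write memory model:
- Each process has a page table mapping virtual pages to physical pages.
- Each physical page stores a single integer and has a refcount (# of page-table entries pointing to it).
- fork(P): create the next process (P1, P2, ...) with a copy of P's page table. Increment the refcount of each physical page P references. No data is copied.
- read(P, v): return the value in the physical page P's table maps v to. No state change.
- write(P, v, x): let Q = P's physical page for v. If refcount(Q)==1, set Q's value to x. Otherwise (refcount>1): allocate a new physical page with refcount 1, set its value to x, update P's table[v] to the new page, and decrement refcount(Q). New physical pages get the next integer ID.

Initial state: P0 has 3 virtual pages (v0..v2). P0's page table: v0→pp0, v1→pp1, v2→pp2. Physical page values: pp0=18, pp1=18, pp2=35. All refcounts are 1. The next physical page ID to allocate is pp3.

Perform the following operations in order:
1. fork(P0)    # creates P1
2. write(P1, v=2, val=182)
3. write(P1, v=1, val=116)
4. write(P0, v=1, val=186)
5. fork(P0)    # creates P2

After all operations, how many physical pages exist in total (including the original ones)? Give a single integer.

Answer: 5

Derivation:
Op 1: fork(P0) -> P1. 3 ppages; refcounts: pp0:2 pp1:2 pp2:2
Op 2: write(P1, v2, 182). refcount(pp2)=2>1 -> COPY to pp3. 4 ppages; refcounts: pp0:2 pp1:2 pp2:1 pp3:1
Op 3: write(P1, v1, 116). refcount(pp1)=2>1 -> COPY to pp4. 5 ppages; refcounts: pp0:2 pp1:1 pp2:1 pp3:1 pp4:1
Op 4: write(P0, v1, 186). refcount(pp1)=1 -> write in place. 5 ppages; refcounts: pp0:2 pp1:1 pp2:1 pp3:1 pp4:1
Op 5: fork(P0) -> P2. 5 ppages; refcounts: pp0:3 pp1:2 pp2:2 pp3:1 pp4:1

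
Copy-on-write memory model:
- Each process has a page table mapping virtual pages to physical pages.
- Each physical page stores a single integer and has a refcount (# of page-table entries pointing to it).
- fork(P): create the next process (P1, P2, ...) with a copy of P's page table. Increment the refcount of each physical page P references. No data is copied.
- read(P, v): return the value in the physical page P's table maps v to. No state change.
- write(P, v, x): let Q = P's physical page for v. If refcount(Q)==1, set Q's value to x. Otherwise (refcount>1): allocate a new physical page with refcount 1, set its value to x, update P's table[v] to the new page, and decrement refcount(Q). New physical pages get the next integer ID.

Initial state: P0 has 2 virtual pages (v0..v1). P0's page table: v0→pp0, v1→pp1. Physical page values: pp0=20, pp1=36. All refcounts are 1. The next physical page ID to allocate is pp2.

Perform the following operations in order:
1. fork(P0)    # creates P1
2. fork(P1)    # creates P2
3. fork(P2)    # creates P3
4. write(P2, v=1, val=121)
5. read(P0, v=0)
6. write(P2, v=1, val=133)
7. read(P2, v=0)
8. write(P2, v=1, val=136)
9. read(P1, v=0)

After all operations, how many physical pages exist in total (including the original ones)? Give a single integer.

Answer: 3

Derivation:
Op 1: fork(P0) -> P1. 2 ppages; refcounts: pp0:2 pp1:2
Op 2: fork(P1) -> P2. 2 ppages; refcounts: pp0:3 pp1:3
Op 3: fork(P2) -> P3. 2 ppages; refcounts: pp0:4 pp1:4
Op 4: write(P2, v1, 121). refcount(pp1)=4>1 -> COPY to pp2. 3 ppages; refcounts: pp0:4 pp1:3 pp2:1
Op 5: read(P0, v0) -> 20. No state change.
Op 6: write(P2, v1, 133). refcount(pp2)=1 -> write in place. 3 ppages; refcounts: pp0:4 pp1:3 pp2:1
Op 7: read(P2, v0) -> 20. No state change.
Op 8: write(P2, v1, 136). refcount(pp2)=1 -> write in place. 3 ppages; refcounts: pp0:4 pp1:3 pp2:1
Op 9: read(P1, v0) -> 20. No state change.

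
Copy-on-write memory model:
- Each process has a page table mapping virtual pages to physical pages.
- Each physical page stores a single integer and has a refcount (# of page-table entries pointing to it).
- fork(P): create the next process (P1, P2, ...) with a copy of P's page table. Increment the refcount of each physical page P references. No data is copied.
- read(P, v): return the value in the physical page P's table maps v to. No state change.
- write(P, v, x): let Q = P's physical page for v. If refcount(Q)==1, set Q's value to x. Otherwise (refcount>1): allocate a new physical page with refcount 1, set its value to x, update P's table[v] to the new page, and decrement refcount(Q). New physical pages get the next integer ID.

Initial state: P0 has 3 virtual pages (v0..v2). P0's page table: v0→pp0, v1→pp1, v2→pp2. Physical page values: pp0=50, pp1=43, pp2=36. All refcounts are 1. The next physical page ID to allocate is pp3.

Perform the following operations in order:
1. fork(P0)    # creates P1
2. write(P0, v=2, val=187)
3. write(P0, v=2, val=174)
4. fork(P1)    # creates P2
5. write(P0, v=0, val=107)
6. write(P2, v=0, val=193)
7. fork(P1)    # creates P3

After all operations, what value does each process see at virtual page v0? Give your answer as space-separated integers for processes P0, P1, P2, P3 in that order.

Op 1: fork(P0) -> P1. 3 ppages; refcounts: pp0:2 pp1:2 pp2:2
Op 2: write(P0, v2, 187). refcount(pp2)=2>1 -> COPY to pp3. 4 ppages; refcounts: pp0:2 pp1:2 pp2:1 pp3:1
Op 3: write(P0, v2, 174). refcount(pp3)=1 -> write in place. 4 ppages; refcounts: pp0:2 pp1:2 pp2:1 pp3:1
Op 4: fork(P1) -> P2. 4 ppages; refcounts: pp0:3 pp1:3 pp2:2 pp3:1
Op 5: write(P0, v0, 107). refcount(pp0)=3>1 -> COPY to pp4. 5 ppages; refcounts: pp0:2 pp1:3 pp2:2 pp3:1 pp4:1
Op 6: write(P2, v0, 193). refcount(pp0)=2>1 -> COPY to pp5. 6 ppages; refcounts: pp0:1 pp1:3 pp2:2 pp3:1 pp4:1 pp5:1
Op 7: fork(P1) -> P3. 6 ppages; refcounts: pp0:2 pp1:4 pp2:3 pp3:1 pp4:1 pp5:1
P0: v0 -> pp4 = 107
P1: v0 -> pp0 = 50
P2: v0 -> pp5 = 193
P3: v0 -> pp0 = 50

Answer: 107 50 193 50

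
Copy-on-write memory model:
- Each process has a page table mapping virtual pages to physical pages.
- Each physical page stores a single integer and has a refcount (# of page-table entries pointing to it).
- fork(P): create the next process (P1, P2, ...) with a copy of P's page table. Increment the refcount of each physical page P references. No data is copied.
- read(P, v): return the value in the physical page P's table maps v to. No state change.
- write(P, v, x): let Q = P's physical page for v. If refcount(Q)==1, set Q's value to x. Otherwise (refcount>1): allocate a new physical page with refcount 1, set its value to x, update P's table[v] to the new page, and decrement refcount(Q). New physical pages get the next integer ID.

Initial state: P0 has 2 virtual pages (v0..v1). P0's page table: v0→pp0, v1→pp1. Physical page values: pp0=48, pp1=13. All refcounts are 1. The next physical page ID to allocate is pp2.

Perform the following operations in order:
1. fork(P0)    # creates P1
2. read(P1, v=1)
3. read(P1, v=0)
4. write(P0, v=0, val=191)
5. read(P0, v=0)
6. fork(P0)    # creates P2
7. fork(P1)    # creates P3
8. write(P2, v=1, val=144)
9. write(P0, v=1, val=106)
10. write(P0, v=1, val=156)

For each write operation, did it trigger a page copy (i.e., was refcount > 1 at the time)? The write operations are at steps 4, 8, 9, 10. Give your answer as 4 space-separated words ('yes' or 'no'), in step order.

Op 1: fork(P0) -> P1. 2 ppages; refcounts: pp0:2 pp1:2
Op 2: read(P1, v1) -> 13. No state change.
Op 3: read(P1, v0) -> 48. No state change.
Op 4: write(P0, v0, 191). refcount(pp0)=2>1 -> COPY to pp2. 3 ppages; refcounts: pp0:1 pp1:2 pp2:1
Op 5: read(P0, v0) -> 191. No state change.
Op 6: fork(P0) -> P2. 3 ppages; refcounts: pp0:1 pp1:3 pp2:2
Op 7: fork(P1) -> P3. 3 ppages; refcounts: pp0:2 pp1:4 pp2:2
Op 8: write(P2, v1, 144). refcount(pp1)=4>1 -> COPY to pp3. 4 ppages; refcounts: pp0:2 pp1:3 pp2:2 pp3:1
Op 9: write(P0, v1, 106). refcount(pp1)=3>1 -> COPY to pp4. 5 ppages; refcounts: pp0:2 pp1:2 pp2:2 pp3:1 pp4:1
Op 10: write(P0, v1, 156). refcount(pp4)=1 -> write in place. 5 ppages; refcounts: pp0:2 pp1:2 pp2:2 pp3:1 pp4:1

yes yes yes no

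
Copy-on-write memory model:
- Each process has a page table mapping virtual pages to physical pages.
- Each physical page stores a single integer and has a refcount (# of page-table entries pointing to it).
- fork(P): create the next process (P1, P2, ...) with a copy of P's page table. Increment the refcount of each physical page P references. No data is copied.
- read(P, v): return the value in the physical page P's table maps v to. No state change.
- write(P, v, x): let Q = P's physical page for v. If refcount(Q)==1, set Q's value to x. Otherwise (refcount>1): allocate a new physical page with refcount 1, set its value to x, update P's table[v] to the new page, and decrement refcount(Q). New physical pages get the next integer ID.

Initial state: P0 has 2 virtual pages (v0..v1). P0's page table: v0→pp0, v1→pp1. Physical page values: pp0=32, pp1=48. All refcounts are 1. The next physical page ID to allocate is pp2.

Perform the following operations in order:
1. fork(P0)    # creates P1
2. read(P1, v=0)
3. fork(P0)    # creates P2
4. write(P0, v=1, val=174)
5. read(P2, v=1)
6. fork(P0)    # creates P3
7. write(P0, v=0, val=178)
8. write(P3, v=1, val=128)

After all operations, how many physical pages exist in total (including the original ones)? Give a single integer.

Answer: 5

Derivation:
Op 1: fork(P0) -> P1. 2 ppages; refcounts: pp0:2 pp1:2
Op 2: read(P1, v0) -> 32. No state change.
Op 3: fork(P0) -> P2. 2 ppages; refcounts: pp0:3 pp1:3
Op 4: write(P0, v1, 174). refcount(pp1)=3>1 -> COPY to pp2. 3 ppages; refcounts: pp0:3 pp1:2 pp2:1
Op 5: read(P2, v1) -> 48. No state change.
Op 6: fork(P0) -> P3. 3 ppages; refcounts: pp0:4 pp1:2 pp2:2
Op 7: write(P0, v0, 178). refcount(pp0)=4>1 -> COPY to pp3. 4 ppages; refcounts: pp0:3 pp1:2 pp2:2 pp3:1
Op 8: write(P3, v1, 128). refcount(pp2)=2>1 -> COPY to pp4. 5 ppages; refcounts: pp0:3 pp1:2 pp2:1 pp3:1 pp4:1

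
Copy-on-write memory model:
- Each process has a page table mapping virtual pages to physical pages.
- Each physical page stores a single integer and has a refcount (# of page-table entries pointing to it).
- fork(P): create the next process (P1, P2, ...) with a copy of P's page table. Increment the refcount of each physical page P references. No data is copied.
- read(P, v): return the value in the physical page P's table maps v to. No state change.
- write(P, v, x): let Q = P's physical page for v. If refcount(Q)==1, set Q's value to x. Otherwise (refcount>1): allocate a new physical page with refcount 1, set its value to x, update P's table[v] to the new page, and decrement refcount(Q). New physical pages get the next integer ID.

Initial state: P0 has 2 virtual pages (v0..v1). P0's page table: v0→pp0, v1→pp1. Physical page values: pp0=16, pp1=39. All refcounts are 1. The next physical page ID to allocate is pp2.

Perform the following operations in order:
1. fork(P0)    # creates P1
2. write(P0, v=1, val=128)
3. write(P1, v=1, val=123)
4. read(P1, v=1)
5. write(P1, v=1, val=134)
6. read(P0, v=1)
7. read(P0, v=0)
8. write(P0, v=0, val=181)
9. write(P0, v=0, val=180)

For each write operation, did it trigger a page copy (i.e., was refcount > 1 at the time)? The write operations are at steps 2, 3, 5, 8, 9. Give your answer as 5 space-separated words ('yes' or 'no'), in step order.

Op 1: fork(P0) -> P1. 2 ppages; refcounts: pp0:2 pp1:2
Op 2: write(P0, v1, 128). refcount(pp1)=2>1 -> COPY to pp2. 3 ppages; refcounts: pp0:2 pp1:1 pp2:1
Op 3: write(P1, v1, 123). refcount(pp1)=1 -> write in place. 3 ppages; refcounts: pp0:2 pp1:1 pp2:1
Op 4: read(P1, v1) -> 123. No state change.
Op 5: write(P1, v1, 134). refcount(pp1)=1 -> write in place. 3 ppages; refcounts: pp0:2 pp1:1 pp2:1
Op 6: read(P0, v1) -> 128. No state change.
Op 7: read(P0, v0) -> 16. No state change.
Op 8: write(P0, v0, 181). refcount(pp0)=2>1 -> COPY to pp3. 4 ppages; refcounts: pp0:1 pp1:1 pp2:1 pp3:1
Op 9: write(P0, v0, 180). refcount(pp3)=1 -> write in place. 4 ppages; refcounts: pp0:1 pp1:1 pp2:1 pp3:1

yes no no yes no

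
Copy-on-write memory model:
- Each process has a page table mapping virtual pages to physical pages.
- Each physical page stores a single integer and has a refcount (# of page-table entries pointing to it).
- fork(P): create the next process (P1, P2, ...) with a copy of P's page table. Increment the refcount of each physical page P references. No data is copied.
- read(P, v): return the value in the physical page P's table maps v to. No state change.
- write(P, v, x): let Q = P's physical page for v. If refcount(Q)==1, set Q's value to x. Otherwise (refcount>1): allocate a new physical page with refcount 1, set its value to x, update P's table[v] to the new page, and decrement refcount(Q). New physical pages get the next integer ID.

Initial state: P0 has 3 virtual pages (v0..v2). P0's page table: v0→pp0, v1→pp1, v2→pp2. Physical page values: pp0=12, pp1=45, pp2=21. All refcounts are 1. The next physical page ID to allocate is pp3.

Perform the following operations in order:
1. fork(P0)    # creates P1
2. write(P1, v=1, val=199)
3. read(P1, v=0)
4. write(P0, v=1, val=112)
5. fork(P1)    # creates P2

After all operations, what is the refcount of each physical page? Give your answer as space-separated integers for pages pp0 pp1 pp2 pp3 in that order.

Op 1: fork(P0) -> P1. 3 ppages; refcounts: pp0:2 pp1:2 pp2:2
Op 2: write(P1, v1, 199). refcount(pp1)=2>1 -> COPY to pp3. 4 ppages; refcounts: pp0:2 pp1:1 pp2:2 pp3:1
Op 3: read(P1, v0) -> 12. No state change.
Op 4: write(P0, v1, 112). refcount(pp1)=1 -> write in place. 4 ppages; refcounts: pp0:2 pp1:1 pp2:2 pp3:1
Op 5: fork(P1) -> P2. 4 ppages; refcounts: pp0:3 pp1:1 pp2:3 pp3:2

Answer: 3 1 3 2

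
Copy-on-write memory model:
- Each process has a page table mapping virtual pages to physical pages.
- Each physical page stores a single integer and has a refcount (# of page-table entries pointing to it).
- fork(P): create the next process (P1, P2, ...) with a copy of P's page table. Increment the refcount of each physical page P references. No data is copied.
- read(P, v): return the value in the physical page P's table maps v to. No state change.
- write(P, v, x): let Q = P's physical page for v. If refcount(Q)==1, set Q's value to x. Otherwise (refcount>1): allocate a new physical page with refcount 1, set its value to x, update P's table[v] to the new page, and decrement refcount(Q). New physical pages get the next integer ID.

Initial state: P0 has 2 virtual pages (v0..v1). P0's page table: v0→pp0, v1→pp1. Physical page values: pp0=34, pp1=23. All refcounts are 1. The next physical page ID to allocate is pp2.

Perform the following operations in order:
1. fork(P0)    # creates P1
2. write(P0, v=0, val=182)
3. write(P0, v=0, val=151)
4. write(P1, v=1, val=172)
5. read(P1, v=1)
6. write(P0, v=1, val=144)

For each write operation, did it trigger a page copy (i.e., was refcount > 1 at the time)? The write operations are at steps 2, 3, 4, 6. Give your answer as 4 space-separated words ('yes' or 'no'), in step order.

Op 1: fork(P0) -> P1. 2 ppages; refcounts: pp0:2 pp1:2
Op 2: write(P0, v0, 182). refcount(pp0)=2>1 -> COPY to pp2. 3 ppages; refcounts: pp0:1 pp1:2 pp2:1
Op 3: write(P0, v0, 151). refcount(pp2)=1 -> write in place. 3 ppages; refcounts: pp0:1 pp1:2 pp2:1
Op 4: write(P1, v1, 172). refcount(pp1)=2>1 -> COPY to pp3. 4 ppages; refcounts: pp0:1 pp1:1 pp2:1 pp3:1
Op 5: read(P1, v1) -> 172. No state change.
Op 6: write(P0, v1, 144). refcount(pp1)=1 -> write in place. 4 ppages; refcounts: pp0:1 pp1:1 pp2:1 pp3:1

yes no yes no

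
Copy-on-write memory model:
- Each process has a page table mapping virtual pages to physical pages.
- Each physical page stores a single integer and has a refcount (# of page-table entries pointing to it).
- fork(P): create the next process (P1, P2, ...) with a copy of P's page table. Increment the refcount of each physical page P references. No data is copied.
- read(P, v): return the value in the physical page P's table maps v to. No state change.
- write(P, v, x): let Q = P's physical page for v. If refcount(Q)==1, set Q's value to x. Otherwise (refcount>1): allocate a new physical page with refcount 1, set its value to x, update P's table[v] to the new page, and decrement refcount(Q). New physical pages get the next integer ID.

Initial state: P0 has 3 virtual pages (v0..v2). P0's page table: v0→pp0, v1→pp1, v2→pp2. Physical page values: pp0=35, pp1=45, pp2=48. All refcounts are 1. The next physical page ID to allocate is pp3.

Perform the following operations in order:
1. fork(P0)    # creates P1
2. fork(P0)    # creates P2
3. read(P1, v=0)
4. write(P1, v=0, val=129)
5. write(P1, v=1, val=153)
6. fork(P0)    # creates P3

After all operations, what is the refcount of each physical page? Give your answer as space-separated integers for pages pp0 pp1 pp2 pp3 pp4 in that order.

Op 1: fork(P0) -> P1. 3 ppages; refcounts: pp0:2 pp1:2 pp2:2
Op 2: fork(P0) -> P2. 3 ppages; refcounts: pp0:3 pp1:3 pp2:3
Op 3: read(P1, v0) -> 35. No state change.
Op 4: write(P1, v0, 129). refcount(pp0)=3>1 -> COPY to pp3. 4 ppages; refcounts: pp0:2 pp1:3 pp2:3 pp3:1
Op 5: write(P1, v1, 153). refcount(pp1)=3>1 -> COPY to pp4. 5 ppages; refcounts: pp0:2 pp1:2 pp2:3 pp3:1 pp4:1
Op 6: fork(P0) -> P3. 5 ppages; refcounts: pp0:3 pp1:3 pp2:4 pp3:1 pp4:1

Answer: 3 3 4 1 1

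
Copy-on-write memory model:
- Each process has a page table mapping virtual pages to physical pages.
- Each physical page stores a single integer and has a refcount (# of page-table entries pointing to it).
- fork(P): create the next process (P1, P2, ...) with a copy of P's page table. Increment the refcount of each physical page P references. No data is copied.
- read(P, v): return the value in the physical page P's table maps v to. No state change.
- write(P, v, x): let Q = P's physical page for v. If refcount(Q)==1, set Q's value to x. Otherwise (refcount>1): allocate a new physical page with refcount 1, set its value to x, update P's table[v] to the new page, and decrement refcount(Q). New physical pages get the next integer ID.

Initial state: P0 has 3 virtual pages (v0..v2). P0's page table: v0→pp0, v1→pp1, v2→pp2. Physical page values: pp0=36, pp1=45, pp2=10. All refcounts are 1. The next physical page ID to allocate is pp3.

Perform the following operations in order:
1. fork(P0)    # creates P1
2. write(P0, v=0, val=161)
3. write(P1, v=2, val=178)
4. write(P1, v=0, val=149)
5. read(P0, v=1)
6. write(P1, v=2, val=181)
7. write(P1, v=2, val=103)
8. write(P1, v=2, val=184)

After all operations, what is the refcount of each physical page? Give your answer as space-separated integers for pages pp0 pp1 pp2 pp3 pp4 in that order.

Answer: 1 2 1 1 1

Derivation:
Op 1: fork(P0) -> P1. 3 ppages; refcounts: pp0:2 pp1:2 pp2:2
Op 2: write(P0, v0, 161). refcount(pp0)=2>1 -> COPY to pp3. 4 ppages; refcounts: pp0:1 pp1:2 pp2:2 pp3:1
Op 3: write(P1, v2, 178). refcount(pp2)=2>1 -> COPY to pp4. 5 ppages; refcounts: pp0:1 pp1:2 pp2:1 pp3:1 pp4:1
Op 4: write(P1, v0, 149). refcount(pp0)=1 -> write in place. 5 ppages; refcounts: pp0:1 pp1:2 pp2:1 pp3:1 pp4:1
Op 5: read(P0, v1) -> 45. No state change.
Op 6: write(P1, v2, 181). refcount(pp4)=1 -> write in place. 5 ppages; refcounts: pp0:1 pp1:2 pp2:1 pp3:1 pp4:1
Op 7: write(P1, v2, 103). refcount(pp4)=1 -> write in place. 5 ppages; refcounts: pp0:1 pp1:2 pp2:1 pp3:1 pp4:1
Op 8: write(P1, v2, 184). refcount(pp4)=1 -> write in place. 5 ppages; refcounts: pp0:1 pp1:2 pp2:1 pp3:1 pp4:1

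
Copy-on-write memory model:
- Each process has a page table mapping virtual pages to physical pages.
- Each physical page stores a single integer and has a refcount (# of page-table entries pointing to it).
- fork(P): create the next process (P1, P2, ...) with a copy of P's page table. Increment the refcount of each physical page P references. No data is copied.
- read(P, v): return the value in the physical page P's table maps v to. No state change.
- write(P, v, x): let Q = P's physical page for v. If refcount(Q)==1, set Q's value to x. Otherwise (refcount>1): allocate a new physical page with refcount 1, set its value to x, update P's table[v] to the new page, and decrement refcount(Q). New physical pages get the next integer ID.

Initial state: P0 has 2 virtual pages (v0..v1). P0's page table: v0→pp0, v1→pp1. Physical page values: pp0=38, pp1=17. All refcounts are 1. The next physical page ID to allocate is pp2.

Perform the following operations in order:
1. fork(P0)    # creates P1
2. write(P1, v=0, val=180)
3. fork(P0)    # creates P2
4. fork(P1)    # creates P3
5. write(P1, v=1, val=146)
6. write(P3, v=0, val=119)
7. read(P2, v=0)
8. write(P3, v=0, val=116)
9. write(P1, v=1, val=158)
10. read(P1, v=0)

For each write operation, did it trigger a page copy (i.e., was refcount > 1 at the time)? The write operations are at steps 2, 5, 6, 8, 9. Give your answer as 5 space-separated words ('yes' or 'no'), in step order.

Op 1: fork(P0) -> P1. 2 ppages; refcounts: pp0:2 pp1:2
Op 2: write(P1, v0, 180). refcount(pp0)=2>1 -> COPY to pp2. 3 ppages; refcounts: pp0:1 pp1:2 pp2:1
Op 3: fork(P0) -> P2. 3 ppages; refcounts: pp0:2 pp1:3 pp2:1
Op 4: fork(P1) -> P3. 3 ppages; refcounts: pp0:2 pp1:4 pp2:2
Op 5: write(P1, v1, 146). refcount(pp1)=4>1 -> COPY to pp3. 4 ppages; refcounts: pp0:2 pp1:3 pp2:2 pp3:1
Op 6: write(P3, v0, 119). refcount(pp2)=2>1 -> COPY to pp4. 5 ppages; refcounts: pp0:2 pp1:3 pp2:1 pp3:1 pp4:1
Op 7: read(P2, v0) -> 38. No state change.
Op 8: write(P3, v0, 116). refcount(pp4)=1 -> write in place. 5 ppages; refcounts: pp0:2 pp1:3 pp2:1 pp3:1 pp4:1
Op 9: write(P1, v1, 158). refcount(pp3)=1 -> write in place. 5 ppages; refcounts: pp0:2 pp1:3 pp2:1 pp3:1 pp4:1
Op 10: read(P1, v0) -> 180. No state change.

yes yes yes no no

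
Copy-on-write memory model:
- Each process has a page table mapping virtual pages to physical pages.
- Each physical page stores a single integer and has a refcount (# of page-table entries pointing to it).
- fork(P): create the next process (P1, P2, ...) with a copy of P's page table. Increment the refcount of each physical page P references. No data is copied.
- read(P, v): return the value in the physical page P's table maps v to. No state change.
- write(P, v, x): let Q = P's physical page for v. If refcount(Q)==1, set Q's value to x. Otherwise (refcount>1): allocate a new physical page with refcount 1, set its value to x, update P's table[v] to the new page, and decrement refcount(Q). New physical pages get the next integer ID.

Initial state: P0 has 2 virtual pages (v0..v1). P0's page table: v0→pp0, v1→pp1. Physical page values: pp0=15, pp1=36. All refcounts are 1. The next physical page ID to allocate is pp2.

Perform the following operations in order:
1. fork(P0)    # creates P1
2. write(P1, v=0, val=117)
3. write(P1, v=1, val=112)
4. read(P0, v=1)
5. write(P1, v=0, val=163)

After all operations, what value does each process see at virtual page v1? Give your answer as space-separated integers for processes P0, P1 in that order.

Answer: 36 112

Derivation:
Op 1: fork(P0) -> P1. 2 ppages; refcounts: pp0:2 pp1:2
Op 2: write(P1, v0, 117). refcount(pp0)=2>1 -> COPY to pp2. 3 ppages; refcounts: pp0:1 pp1:2 pp2:1
Op 3: write(P1, v1, 112). refcount(pp1)=2>1 -> COPY to pp3. 4 ppages; refcounts: pp0:1 pp1:1 pp2:1 pp3:1
Op 4: read(P0, v1) -> 36. No state change.
Op 5: write(P1, v0, 163). refcount(pp2)=1 -> write in place. 4 ppages; refcounts: pp0:1 pp1:1 pp2:1 pp3:1
P0: v1 -> pp1 = 36
P1: v1 -> pp3 = 112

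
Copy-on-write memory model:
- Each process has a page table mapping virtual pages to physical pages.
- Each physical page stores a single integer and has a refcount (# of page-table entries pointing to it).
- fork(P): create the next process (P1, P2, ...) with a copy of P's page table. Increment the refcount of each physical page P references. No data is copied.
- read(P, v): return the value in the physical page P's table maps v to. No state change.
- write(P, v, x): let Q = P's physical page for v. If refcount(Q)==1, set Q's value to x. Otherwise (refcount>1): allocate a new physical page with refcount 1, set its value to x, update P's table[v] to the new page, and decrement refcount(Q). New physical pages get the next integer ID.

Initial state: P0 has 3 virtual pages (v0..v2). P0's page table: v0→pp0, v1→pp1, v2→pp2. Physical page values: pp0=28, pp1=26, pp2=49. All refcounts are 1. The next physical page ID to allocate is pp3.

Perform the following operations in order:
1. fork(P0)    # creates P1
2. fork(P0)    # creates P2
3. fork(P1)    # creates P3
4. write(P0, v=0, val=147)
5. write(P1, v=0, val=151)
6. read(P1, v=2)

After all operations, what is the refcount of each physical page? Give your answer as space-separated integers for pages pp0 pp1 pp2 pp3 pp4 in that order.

Answer: 2 4 4 1 1

Derivation:
Op 1: fork(P0) -> P1. 3 ppages; refcounts: pp0:2 pp1:2 pp2:2
Op 2: fork(P0) -> P2. 3 ppages; refcounts: pp0:3 pp1:3 pp2:3
Op 3: fork(P1) -> P3. 3 ppages; refcounts: pp0:4 pp1:4 pp2:4
Op 4: write(P0, v0, 147). refcount(pp0)=4>1 -> COPY to pp3. 4 ppages; refcounts: pp0:3 pp1:4 pp2:4 pp3:1
Op 5: write(P1, v0, 151). refcount(pp0)=3>1 -> COPY to pp4. 5 ppages; refcounts: pp0:2 pp1:4 pp2:4 pp3:1 pp4:1
Op 6: read(P1, v2) -> 49. No state change.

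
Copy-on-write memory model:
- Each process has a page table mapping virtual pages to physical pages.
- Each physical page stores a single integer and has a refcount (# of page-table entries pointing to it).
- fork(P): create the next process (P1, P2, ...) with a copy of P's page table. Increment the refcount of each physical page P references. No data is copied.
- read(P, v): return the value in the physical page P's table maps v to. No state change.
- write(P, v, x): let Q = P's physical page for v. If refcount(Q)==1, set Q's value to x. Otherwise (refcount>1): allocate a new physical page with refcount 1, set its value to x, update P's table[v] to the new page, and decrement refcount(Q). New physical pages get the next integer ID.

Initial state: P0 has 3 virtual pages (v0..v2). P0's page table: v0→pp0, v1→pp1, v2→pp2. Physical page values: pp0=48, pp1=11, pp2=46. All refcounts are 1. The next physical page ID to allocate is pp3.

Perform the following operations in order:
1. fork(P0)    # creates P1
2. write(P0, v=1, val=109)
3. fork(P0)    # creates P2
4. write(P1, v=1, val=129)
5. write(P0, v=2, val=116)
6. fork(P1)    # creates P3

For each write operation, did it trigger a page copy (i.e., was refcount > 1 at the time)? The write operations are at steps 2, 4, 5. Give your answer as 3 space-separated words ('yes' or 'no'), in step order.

Op 1: fork(P0) -> P1. 3 ppages; refcounts: pp0:2 pp1:2 pp2:2
Op 2: write(P0, v1, 109). refcount(pp1)=2>1 -> COPY to pp3. 4 ppages; refcounts: pp0:2 pp1:1 pp2:2 pp3:1
Op 3: fork(P0) -> P2. 4 ppages; refcounts: pp0:3 pp1:1 pp2:3 pp3:2
Op 4: write(P1, v1, 129). refcount(pp1)=1 -> write in place. 4 ppages; refcounts: pp0:3 pp1:1 pp2:3 pp3:2
Op 5: write(P0, v2, 116). refcount(pp2)=3>1 -> COPY to pp4. 5 ppages; refcounts: pp0:3 pp1:1 pp2:2 pp3:2 pp4:1
Op 6: fork(P1) -> P3. 5 ppages; refcounts: pp0:4 pp1:2 pp2:3 pp3:2 pp4:1

yes no yes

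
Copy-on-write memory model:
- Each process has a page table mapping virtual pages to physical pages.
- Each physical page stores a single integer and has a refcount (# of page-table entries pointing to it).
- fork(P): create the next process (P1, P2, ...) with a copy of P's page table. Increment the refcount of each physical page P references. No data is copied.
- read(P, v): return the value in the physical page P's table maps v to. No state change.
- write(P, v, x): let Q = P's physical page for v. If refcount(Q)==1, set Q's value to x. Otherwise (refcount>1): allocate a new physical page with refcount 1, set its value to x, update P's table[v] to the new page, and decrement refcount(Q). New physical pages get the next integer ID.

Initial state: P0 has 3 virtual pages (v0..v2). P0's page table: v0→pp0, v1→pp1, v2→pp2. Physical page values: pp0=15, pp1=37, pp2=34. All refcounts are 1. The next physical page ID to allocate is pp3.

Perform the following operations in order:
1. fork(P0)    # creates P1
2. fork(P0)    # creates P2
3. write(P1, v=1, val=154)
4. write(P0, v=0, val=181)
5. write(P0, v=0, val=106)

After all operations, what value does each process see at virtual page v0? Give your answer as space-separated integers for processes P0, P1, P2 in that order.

Answer: 106 15 15

Derivation:
Op 1: fork(P0) -> P1. 3 ppages; refcounts: pp0:2 pp1:2 pp2:2
Op 2: fork(P0) -> P2. 3 ppages; refcounts: pp0:3 pp1:3 pp2:3
Op 3: write(P1, v1, 154). refcount(pp1)=3>1 -> COPY to pp3. 4 ppages; refcounts: pp0:3 pp1:2 pp2:3 pp3:1
Op 4: write(P0, v0, 181). refcount(pp0)=3>1 -> COPY to pp4. 5 ppages; refcounts: pp0:2 pp1:2 pp2:3 pp3:1 pp4:1
Op 5: write(P0, v0, 106). refcount(pp4)=1 -> write in place. 5 ppages; refcounts: pp0:2 pp1:2 pp2:3 pp3:1 pp4:1
P0: v0 -> pp4 = 106
P1: v0 -> pp0 = 15
P2: v0 -> pp0 = 15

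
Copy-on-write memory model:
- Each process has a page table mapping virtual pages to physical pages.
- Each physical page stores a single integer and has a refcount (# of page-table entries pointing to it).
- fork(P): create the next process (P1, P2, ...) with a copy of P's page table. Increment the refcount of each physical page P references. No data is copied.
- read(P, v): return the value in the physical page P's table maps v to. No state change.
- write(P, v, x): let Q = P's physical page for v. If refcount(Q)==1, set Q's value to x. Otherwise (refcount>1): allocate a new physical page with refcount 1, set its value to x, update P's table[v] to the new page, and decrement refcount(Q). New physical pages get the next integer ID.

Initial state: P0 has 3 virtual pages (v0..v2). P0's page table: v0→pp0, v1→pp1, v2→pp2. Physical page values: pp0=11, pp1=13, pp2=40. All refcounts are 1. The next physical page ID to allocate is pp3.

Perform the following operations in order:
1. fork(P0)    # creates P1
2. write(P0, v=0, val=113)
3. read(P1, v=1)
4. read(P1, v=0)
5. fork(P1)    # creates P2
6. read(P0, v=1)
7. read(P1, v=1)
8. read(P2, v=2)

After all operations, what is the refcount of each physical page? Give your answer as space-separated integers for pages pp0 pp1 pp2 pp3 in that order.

Op 1: fork(P0) -> P1. 3 ppages; refcounts: pp0:2 pp1:2 pp2:2
Op 2: write(P0, v0, 113). refcount(pp0)=2>1 -> COPY to pp3. 4 ppages; refcounts: pp0:1 pp1:2 pp2:2 pp3:1
Op 3: read(P1, v1) -> 13. No state change.
Op 4: read(P1, v0) -> 11. No state change.
Op 5: fork(P1) -> P2. 4 ppages; refcounts: pp0:2 pp1:3 pp2:3 pp3:1
Op 6: read(P0, v1) -> 13. No state change.
Op 7: read(P1, v1) -> 13. No state change.
Op 8: read(P2, v2) -> 40. No state change.

Answer: 2 3 3 1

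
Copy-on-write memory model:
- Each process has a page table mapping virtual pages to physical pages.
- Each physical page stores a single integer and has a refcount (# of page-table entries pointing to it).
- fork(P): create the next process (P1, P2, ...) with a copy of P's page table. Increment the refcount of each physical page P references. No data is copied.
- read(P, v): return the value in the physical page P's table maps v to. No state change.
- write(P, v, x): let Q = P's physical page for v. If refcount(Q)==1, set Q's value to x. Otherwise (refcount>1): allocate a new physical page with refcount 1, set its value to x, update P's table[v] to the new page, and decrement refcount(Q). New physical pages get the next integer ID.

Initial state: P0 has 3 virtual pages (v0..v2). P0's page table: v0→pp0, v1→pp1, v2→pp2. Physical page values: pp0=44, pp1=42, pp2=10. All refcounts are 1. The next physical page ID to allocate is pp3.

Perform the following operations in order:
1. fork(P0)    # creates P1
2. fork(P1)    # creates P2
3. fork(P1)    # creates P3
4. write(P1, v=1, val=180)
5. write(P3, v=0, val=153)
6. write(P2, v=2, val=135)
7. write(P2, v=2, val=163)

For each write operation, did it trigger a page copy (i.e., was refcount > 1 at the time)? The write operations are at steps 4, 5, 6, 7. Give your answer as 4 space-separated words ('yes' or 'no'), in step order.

Op 1: fork(P0) -> P1. 3 ppages; refcounts: pp0:2 pp1:2 pp2:2
Op 2: fork(P1) -> P2. 3 ppages; refcounts: pp0:3 pp1:3 pp2:3
Op 3: fork(P1) -> P3. 3 ppages; refcounts: pp0:4 pp1:4 pp2:4
Op 4: write(P1, v1, 180). refcount(pp1)=4>1 -> COPY to pp3. 4 ppages; refcounts: pp0:4 pp1:3 pp2:4 pp3:1
Op 5: write(P3, v0, 153). refcount(pp0)=4>1 -> COPY to pp4. 5 ppages; refcounts: pp0:3 pp1:3 pp2:4 pp3:1 pp4:1
Op 6: write(P2, v2, 135). refcount(pp2)=4>1 -> COPY to pp5. 6 ppages; refcounts: pp0:3 pp1:3 pp2:3 pp3:1 pp4:1 pp5:1
Op 7: write(P2, v2, 163). refcount(pp5)=1 -> write in place. 6 ppages; refcounts: pp0:3 pp1:3 pp2:3 pp3:1 pp4:1 pp5:1

yes yes yes no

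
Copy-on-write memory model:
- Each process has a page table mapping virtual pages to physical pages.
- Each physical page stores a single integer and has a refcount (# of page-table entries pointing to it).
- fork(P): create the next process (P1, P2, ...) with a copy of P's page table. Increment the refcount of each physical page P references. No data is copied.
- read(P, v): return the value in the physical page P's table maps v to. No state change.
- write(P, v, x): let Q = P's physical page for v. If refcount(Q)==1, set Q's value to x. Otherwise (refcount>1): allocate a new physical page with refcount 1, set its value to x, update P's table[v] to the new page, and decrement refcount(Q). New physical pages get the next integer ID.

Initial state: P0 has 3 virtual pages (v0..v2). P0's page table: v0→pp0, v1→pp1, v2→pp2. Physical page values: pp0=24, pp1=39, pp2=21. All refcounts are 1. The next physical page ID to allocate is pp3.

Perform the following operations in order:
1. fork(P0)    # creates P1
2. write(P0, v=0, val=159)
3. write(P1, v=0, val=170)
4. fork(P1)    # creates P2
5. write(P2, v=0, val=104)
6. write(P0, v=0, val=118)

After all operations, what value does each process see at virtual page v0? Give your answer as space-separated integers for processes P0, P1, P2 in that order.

Answer: 118 170 104

Derivation:
Op 1: fork(P0) -> P1. 3 ppages; refcounts: pp0:2 pp1:2 pp2:2
Op 2: write(P0, v0, 159). refcount(pp0)=2>1 -> COPY to pp3. 4 ppages; refcounts: pp0:1 pp1:2 pp2:2 pp3:1
Op 3: write(P1, v0, 170). refcount(pp0)=1 -> write in place. 4 ppages; refcounts: pp0:1 pp1:2 pp2:2 pp3:1
Op 4: fork(P1) -> P2. 4 ppages; refcounts: pp0:2 pp1:3 pp2:3 pp3:1
Op 5: write(P2, v0, 104). refcount(pp0)=2>1 -> COPY to pp4. 5 ppages; refcounts: pp0:1 pp1:3 pp2:3 pp3:1 pp4:1
Op 6: write(P0, v0, 118). refcount(pp3)=1 -> write in place. 5 ppages; refcounts: pp0:1 pp1:3 pp2:3 pp3:1 pp4:1
P0: v0 -> pp3 = 118
P1: v0 -> pp0 = 170
P2: v0 -> pp4 = 104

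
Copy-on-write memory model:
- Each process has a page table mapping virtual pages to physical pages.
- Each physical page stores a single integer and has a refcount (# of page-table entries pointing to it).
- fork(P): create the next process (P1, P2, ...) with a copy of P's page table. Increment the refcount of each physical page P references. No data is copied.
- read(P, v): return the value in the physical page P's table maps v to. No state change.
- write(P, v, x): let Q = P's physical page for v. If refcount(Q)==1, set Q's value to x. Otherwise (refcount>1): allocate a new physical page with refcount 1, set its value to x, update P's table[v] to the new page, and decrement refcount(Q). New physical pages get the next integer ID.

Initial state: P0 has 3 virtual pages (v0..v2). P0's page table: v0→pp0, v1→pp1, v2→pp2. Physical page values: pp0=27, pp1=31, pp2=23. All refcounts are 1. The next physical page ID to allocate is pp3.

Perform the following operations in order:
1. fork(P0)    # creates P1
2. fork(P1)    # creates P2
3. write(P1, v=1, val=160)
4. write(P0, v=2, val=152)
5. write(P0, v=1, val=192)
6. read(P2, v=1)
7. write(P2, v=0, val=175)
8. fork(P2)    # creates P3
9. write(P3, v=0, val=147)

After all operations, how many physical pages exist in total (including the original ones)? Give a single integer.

Answer: 8

Derivation:
Op 1: fork(P0) -> P1. 3 ppages; refcounts: pp0:2 pp1:2 pp2:2
Op 2: fork(P1) -> P2. 3 ppages; refcounts: pp0:3 pp1:3 pp2:3
Op 3: write(P1, v1, 160). refcount(pp1)=3>1 -> COPY to pp3. 4 ppages; refcounts: pp0:3 pp1:2 pp2:3 pp3:1
Op 4: write(P0, v2, 152). refcount(pp2)=3>1 -> COPY to pp4. 5 ppages; refcounts: pp0:3 pp1:2 pp2:2 pp3:1 pp4:1
Op 5: write(P0, v1, 192). refcount(pp1)=2>1 -> COPY to pp5. 6 ppages; refcounts: pp0:3 pp1:1 pp2:2 pp3:1 pp4:1 pp5:1
Op 6: read(P2, v1) -> 31. No state change.
Op 7: write(P2, v0, 175). refcount(pp0)=3>1 -> COPY to pp6. 7 ppages; refcounts: pp0:2 pp1:1 pp2:2 pp3:1 pp4:1 pp5:1 pp6:1
Op 8: fork(P2) -> P3. 7 ppages; refcounts: pp0:2 pp1:2 pp2:3 pp3:1 pp4:1 pp5:1 pp6:2
Op 9: write(P3, v0, 147). refcount(pp6)=2>1 -> COPY to pp7. 8 ppages; refcounts: pp0:2 pp1:2 pp2:3 pp3:1 pp4:1 pp5:1 pp6:1 pp7:1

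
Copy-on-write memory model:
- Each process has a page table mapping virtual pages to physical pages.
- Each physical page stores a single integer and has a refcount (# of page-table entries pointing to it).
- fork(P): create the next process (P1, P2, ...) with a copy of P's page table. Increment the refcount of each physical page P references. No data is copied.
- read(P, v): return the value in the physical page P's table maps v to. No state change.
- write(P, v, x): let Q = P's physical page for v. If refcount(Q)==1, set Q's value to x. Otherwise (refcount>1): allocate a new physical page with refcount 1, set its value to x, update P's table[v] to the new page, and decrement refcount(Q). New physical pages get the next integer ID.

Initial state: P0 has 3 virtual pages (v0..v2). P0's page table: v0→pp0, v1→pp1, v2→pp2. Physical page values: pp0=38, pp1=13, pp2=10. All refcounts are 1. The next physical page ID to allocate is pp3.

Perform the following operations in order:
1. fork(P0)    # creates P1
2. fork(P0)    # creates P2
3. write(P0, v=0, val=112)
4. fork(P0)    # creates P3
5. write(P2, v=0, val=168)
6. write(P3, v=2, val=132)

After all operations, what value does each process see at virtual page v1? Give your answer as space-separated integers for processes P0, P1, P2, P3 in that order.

Op 1: fork(P0) -> P1. 3 ppages; refcounts: pp0:2 pp1:2 pp2:2
Op 2: fork(P0) -> P2. 3 ppages; refcounts: pp0:3 pp1:3 pp2:3
Op 3: write(P0, v0, 112). refcount(pp0)=3>1 -> COPY to pp3. 4 ppages; refcounts: pp0:2 pp1:3 pp2:3 pp3:1
Op 4: fork(P0) -> P3. 4 ppages; refcounts: pp0:2 pp1:4 pp2:4 pp3:2
Op 5: write(P2, v0, 168). refcount(pp0)=2>1 -> COPY to pp4. 5 ppages; refcounts: pp0:1 pp1:4 pp2:4 pp3:2 pp4:1
Op 6: write(P3, v2, 132). refcount(pp2)=4>1 -> COPY to pp5. 6 ppages; refcounts: pp0:1 pp1:4 pp2:3 pp3:2 pp4:1 pp5:1
P0: v1 -> pp1 = 13
P1: v1 -> pp1 = 13
P2: v1 -> pp1 = 13
P3: v1 -> pp1 = 13

Answer: 13 13 13 13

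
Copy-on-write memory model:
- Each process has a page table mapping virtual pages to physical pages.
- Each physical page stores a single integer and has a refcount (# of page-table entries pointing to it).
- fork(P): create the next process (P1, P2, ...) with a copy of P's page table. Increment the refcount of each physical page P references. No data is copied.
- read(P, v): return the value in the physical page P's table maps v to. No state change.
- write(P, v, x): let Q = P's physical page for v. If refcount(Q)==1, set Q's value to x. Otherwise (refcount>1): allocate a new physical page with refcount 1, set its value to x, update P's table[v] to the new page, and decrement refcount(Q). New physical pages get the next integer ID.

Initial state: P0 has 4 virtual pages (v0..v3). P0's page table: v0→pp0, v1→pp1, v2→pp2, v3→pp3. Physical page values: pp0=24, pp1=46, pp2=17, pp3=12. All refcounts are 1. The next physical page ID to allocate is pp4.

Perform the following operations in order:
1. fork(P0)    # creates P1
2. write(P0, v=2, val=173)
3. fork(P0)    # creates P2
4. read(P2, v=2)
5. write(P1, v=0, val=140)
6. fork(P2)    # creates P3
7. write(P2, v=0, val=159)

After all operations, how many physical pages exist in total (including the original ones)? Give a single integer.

Answer: 7

Derivation:
Op 1: fork(P0) -> P1. 4 ppages; refcounts: pp0:2 pp1:2 pp2:2 pp3:2
Op 2: write(P0, v2, 173). refcount(pp2)=2>1 -> COPY to pp4. 5 ppages; refcounts: pp0:2 pp1:2 pp2:1 pp3:2 pp4:1
Op 3: fork(P0) -> P2. 5 ppages; refcounts: pp0:3 pp1:3 pp2:1 pp3:3 pp4:2
Op 4: read(P2, v2) -> 173. No state change.
Op 5: write(P1, v0, 140). refcount(pp0)=3>1 -> COPY to pp5. 6 ppages; refcounts: pp0:2 pp1:3 pp2:1 pp3:3 pp4:2 pp5:1
Op 6: fork(P2) -> P3. 6 ppages; refcounts: pp0:3 pp1:4 pp2:1 pp3:4 pp4:3 pp5:1
Op 7: write(P2, v0, 159). refcount(pp0)=3>1 -> COPY to pp6. 7 ppages; refcounts: pp0:2 pp1:4 pp2:1 pp3:4 pp4:3 pp5:1 pp6:1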